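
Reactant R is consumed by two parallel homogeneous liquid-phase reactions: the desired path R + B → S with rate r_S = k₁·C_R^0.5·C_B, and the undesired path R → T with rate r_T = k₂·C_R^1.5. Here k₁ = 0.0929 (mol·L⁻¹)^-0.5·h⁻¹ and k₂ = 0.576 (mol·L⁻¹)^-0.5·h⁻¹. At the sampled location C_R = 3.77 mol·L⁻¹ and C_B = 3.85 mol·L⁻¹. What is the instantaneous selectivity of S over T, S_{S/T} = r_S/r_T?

0.165

S_{S/T} = r_S/r_T = (k₁·C_R^0.5·C_B)/(k₂·C_R^1.5) = (k₁/k₂)·C_R⁻¹·C_B.
= (0.0929×3.770^0.5×3.850) / (0.576×3.770^1.5) = 0.6945/4.216 = 0.165.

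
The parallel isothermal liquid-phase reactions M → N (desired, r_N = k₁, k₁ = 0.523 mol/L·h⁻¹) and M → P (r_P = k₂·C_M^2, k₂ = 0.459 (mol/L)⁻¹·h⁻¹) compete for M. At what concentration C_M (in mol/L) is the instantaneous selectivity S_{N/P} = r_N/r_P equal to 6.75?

S_{N/P} = (k₁/k₂)·C_M^-2 ⇒ C_M = (S·k₂/k₁)^(-0.5).
= (6.75×0.459/0.523)^(-0.5) = (5.924)^(-0.5) = 0.411 mol/L.

0.411 mol/L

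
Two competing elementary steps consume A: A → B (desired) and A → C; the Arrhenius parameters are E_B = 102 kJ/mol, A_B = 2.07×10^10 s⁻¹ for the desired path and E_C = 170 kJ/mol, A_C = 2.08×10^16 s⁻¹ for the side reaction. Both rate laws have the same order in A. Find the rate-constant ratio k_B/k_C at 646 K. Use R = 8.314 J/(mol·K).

With equal orders, S_{B/C} = k_B/k_C = (A_B/A_C)·exp[(E_C−E_B)/(RT)].
(E_C−E_B)/(RT) = (170−102)×10³/(8.314×646) = 68000/5371 = 12.66.
k_B/k_C = (2.07×10^10/2.08×10^16)·exp(12.66) = 9.952×10^-7 × 3.152×10^5 = 0.314.

0.314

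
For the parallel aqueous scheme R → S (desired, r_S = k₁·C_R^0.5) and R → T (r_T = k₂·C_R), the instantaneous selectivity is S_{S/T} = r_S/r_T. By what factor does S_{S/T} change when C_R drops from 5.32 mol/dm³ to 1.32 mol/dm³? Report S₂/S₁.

2.01

S_{S/T} = (k₁/k₂)·C_R^-0.5, so S₂/S₁ = (C_{R,2}/C_{R,1})^-0.5.
= (1.32/5.32)^(-0.5) = (0.2481)^(-0.5) = 2.01.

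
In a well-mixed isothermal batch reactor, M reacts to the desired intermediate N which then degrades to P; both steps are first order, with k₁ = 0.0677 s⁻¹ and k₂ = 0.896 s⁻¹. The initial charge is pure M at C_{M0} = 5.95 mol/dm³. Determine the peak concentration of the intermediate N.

At the optimum, C_{N,max}/C_{M0} = (k₁/k₂)^[k₂/(k₂−k₁)].
= (0.0677/0.896)^(0.896/(0.896−0.0677)) = (0.07556)^(1.082) = 0.06118.
C_{N,max} = 0.06118×5.95 = 0.364 mol/dm³.

0.364 mol/dm³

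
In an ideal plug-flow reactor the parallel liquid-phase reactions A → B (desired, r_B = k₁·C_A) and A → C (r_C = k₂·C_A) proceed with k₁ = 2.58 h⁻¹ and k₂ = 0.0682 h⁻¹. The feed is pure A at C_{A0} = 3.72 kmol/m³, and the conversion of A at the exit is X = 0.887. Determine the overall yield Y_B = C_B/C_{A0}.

C_A = C_{A0}(1−X) = 0.4204 kmol/m³.
Both paths are first order in A, so the instantaneous fraction to B is constant: dC_B/d(−C_A) = k₁/(k₁+k₂) = 0.9742.
C_B = 0.9742·(C_{A0}−C_A) = 0.9742×3.300 = 3.21 kmol/m³.
Y_B = C_B/C_{A0} = 3.215/3.72 = 0.864.

0.864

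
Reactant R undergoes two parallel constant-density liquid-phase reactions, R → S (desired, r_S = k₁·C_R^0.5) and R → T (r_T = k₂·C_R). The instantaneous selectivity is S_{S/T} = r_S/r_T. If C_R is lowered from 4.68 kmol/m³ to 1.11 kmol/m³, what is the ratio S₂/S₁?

S_{S/T} = (k₁/k₂)·C_R^-0.5, so S₂/S₁ = (C_{R,2}/C_{R,1})^-0.5.
= (1.11/4.68)^(-0.5) = (0.2372)^(-0.5) = 2.05.
Selectivity toward S rises as C_R falls — low-concentration operation is favoured.

2.05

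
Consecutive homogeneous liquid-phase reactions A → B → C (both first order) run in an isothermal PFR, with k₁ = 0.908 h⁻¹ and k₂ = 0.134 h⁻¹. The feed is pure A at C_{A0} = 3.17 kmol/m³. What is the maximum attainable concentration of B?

At the optimum, C_{B,max}/C_{A0} = (k₁/k₂)^[k₂/(k₂−k₁)].
= (0.908/0.134)^(0.134/(0.134−0.908)) = (6.776)^(-0.1731) = 0.7180.
C_{B,max} = 0.7180×3.17 = 2.28 kmol/m³.

2.28 kmol/m³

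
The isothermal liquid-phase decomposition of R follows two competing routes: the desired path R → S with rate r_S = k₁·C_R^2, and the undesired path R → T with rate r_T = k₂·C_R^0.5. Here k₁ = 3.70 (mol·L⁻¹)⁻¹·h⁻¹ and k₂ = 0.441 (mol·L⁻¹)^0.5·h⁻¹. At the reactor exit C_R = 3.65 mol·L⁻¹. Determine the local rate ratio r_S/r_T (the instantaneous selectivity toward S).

S_{S/T} = r_S/r_T = (k₁·C_R^2)/(k₂·C_R^0.5) = (k₁/k₂)·C_R^1.5.
= (3.70×3.650^2) / (0.441×3.650^0.5) = 49.29/0.8425 = 58.5.
Since the desired path is higher order in R, keeping C_R high (PFR or concentrated feed) favours S.

58.5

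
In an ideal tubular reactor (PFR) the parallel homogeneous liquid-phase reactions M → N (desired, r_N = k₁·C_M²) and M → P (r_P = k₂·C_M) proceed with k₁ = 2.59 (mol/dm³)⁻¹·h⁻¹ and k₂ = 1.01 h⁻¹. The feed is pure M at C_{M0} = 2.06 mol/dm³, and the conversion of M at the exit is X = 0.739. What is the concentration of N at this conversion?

C_M = C_{M0}(1−X) = 0.5377 mol/dm³.
Along a PFR/batch, dC_P/dC_M = −r_P/(r_N+r_P) = −k₂/(k₂+k₁·C_M).
Integrating from C_{M0} to C_M: C_P = (1.01/2.59)·ln[(1.01+2.59·2.06)/(1.01+2.59·0.538)] = 0.3900·ln(6.345/2.403) = 0.3787 mol/dm³.
Then C_N = (C_{M0}−C_M) − C_P = 1.522 − 0.3787 = 1.144 mol/dm³.

1.14 mol/dm³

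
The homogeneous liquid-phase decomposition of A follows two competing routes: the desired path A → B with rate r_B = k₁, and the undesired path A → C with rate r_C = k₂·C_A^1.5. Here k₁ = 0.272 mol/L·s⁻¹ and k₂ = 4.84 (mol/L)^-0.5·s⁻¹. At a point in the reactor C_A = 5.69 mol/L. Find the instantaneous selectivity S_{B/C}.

0.00414

S_{B/C} = r_B/r_C = (k₁)/(k₂·C_A^1.5) = (k₁/k₂)·C_A^-1.5.
= (0.272) / (4.84×5.690^1.5) = 0.2720/65.69 = 0.00414.
The undesired path is higher order in A, so low C_A (CSTR or dilute feed) favours B.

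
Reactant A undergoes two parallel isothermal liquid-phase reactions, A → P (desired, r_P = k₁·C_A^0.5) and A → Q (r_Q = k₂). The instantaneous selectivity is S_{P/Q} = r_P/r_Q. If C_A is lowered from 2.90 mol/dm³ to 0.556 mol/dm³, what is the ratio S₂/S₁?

S_{P/Q} = (k₁/k₂)·C_A^0.5, so S₂/S₁ = (C_{A,2}/C_{A,1})^0.5.
= (0.556/2.90)^0.5 = (0.1917)^0.5 = 0.438.
Selectivity toward P falls as C_A falls — high-concentration operation is favoured.

0.438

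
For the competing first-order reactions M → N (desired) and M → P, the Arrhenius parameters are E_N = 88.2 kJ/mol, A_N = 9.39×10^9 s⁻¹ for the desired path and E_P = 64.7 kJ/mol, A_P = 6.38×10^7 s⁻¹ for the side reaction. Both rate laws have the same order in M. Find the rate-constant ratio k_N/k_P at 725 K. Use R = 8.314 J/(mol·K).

2.98

k_N/k_P = (A_N/A_P)·exp[−(E_N−E_P)/(RT)] = (A_N/A_P)·exp[(E_P−E_N)/(RT)].
(E_P−E_N)/(RT) = (64.7−88.2)×10³/(8.314×725) = -23500/6028 = -3.899.
k_N/k_P = (9.39×10^9/6.38×10^7)·exp(-3.899) = 147.2 × 0.02027 = 2.98.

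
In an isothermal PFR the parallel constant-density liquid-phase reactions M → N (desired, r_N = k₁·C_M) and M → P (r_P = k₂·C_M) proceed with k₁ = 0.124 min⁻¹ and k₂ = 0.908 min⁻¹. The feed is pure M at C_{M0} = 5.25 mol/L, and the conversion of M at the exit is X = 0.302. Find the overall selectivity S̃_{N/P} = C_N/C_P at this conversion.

0.137

C_M = C_{M0}(1−X) = 3.664 mol/L.
Both paths are first order in M, so the instantaneous fraction to N is constant: dC_N/d(−C_M) = k₁/(k₁+k₂) = 0.1202.
C_N = 0.1202·(C_{M0}−C_M) = 0.1202×1.586 = 0.191 mol/L.
C_P = (C_{M0}−C_M)−C_N = 1.395 mol/L; S̃_{N/P} = 0.1905/1.395 = 0.137.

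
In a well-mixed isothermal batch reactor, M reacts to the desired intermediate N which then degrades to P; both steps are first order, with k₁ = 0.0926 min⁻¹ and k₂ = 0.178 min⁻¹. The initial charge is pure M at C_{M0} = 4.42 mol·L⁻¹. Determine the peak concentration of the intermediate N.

Evaluating C_N at t_opt = ln(k₂/k₁)/(k₂−k₁) gives C_{N,max}/C_{M0} = (k₁/k₂)^[k₂/(k₂−k₁)].
= (0.0926/0.178)^(0.178/(0.178−0.0926)) = (0.5202)^(2.084) = 0.2561.
C_{N,max} = 0.2561×4.42 = 1.13 mol·L⁻¹.

1.13 mol·L⁻¹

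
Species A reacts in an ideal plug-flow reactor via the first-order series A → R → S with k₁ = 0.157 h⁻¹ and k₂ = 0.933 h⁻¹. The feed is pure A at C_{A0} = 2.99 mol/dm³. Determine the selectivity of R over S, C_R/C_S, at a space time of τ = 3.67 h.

0.324

Solving the coupled first-order balances gives C_R(τ) = [k₁/(k₂−k₁)]·C_{A0}·(e^(−k₁τ) − e^(−k₂τ)).
e^(−k₁τ) = e^(−0.157×3.67) = e^(−0.5762) = 0.5620; e^(−k₂τ) = e^(−3.424) = 0.03258.
C_R = 0.157×2.99/(0.933−0.157) × (0.5620−0.03258) = 0.6049×0.5295 = 0.3203 mol/dm³.
C_A = C_{A0}e^(−k₁τ) = 1.680 mol/dm³, so C_S = C_{A0}−C_A−C_R = 0.9892 mol/dm³; C_R/C_S = 0.324.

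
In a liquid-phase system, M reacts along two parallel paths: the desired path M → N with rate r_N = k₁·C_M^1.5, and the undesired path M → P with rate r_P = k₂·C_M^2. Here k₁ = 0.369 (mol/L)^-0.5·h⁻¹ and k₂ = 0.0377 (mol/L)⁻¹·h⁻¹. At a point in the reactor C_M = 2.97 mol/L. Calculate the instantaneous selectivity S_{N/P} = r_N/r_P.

S_{N/P} = r_N/r_P = (k₁·C_M^1.5)/(k₂·C_M^2) = (k₁/k₂)·C_M^-0.5.
= (0.369×2.970^1.5) / (0.0377×2.970^2) = 1.889/0.3325 = 5.68.

5.68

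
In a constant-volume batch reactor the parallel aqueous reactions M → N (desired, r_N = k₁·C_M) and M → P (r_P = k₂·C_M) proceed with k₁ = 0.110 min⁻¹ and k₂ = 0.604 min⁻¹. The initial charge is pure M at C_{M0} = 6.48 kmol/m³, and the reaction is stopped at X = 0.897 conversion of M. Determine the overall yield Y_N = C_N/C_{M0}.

C_M = C_{M0}(1−X) = 0.6674 kmol/m³.
Both paths are first order in M, so the instantaneous fraction to N is constant: dC_N/d(−C_M) = k₁/(k₁+k₂) = 0.1541.
C_N = 0.1541·(C_{M0}−C_M) = 0.1541×5.813 = 0.895 kmol/m³.
Y_N = C_N/C_{M0} = 0.8955/6.48 = 0.138.

0.138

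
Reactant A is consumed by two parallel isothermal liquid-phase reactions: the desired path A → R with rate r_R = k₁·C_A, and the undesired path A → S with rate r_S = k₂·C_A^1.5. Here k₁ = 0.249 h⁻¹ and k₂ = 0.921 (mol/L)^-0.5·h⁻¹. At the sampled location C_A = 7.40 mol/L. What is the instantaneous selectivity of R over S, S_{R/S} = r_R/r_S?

S_{R/S} = r_R/r_S = (k₁·C_A)/(k₂·C_A^1.5) = (k₁/k₂)·C_A^-0.5.
= (0.249×7.400) / (0.921×7.400^1.5) = 1.843/18.54 = 0.0994.

0.0994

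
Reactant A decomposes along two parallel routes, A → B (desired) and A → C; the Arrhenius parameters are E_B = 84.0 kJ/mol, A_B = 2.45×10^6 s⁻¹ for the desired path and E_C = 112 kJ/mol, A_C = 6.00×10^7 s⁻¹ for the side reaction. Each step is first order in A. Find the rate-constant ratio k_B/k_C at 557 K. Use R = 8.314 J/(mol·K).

17.3

Since both paths have the same order in A, the concentration cancels and S_{B/C} = k_B/k_C = (A_B/A_C)·exp[(E_C−E_B)/(RT)].
(E_C−E_B)/(RT) = (112−84.0)×10³/(8.314×557) = 28000/4631 = 6.046.
k_B/k_C = (2.45×10^6/6.00×10^7)·exp(6.046) = 0.04083 × 422.6 = 17.3.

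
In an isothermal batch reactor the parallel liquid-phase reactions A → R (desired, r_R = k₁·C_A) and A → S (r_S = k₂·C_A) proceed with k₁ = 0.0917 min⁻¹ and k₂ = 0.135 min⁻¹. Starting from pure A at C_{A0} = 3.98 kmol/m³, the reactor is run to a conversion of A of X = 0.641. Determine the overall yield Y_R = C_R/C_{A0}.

0.259

C_A = C_{A0}(1−X) = 1.429 kmol/m³.
Both paths are first order in A, so the instantaneous fraction to R is constant: dC_R/d(−C_A) = k₁/(k₁+k₂) = 0.4045.
C_R = 0.4045·(C_{A0}−C_A) = 0.4045×2.551 = 1.03 kmol/m³.
Y_R = C_R/C_{A0} = 1.032/3.98 = 0.259.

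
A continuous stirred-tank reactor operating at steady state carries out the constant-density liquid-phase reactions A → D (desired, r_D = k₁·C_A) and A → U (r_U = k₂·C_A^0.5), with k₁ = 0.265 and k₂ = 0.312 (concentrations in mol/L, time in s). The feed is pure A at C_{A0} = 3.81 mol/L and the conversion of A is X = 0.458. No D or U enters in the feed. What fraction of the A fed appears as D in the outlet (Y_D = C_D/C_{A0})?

0.252

Exit C_A = C_{A0}(1−X) = 3.81×0.542 = 2.065 mol/L.
In a CSTR the entire volume is at exit conditions, so r_D = 0.265×2.065 = 0.5472 and r_U = 0.312×2.065^0.5 = 0.4483.
Fraction of consumed A going to D: r_D/(r_D+r_U) = 0.5497.
C_D = 0.5497·C_{A0}·X = 0.5497×3.81×0.458 = 0.959 mol/L; Y_D = C_D/C_{A0} = 0.252.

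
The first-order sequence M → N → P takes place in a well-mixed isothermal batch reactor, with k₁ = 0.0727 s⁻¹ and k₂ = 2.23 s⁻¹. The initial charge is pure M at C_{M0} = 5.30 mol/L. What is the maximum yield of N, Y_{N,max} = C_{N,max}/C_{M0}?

0.0290

For a first-order series the maximum intermediate yield is C_{N,max}/C_{M0} = (k₁/k₂)^[k₂/(k₂−k₁)].
= (0.0727/2.23)^(2.23/(2.23−0.0727)) = (0.03260)^(1.034) = 0.02905.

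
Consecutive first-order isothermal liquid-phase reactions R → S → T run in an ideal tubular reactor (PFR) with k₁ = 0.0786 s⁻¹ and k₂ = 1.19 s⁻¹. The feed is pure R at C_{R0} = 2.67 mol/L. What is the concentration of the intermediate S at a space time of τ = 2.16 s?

For first-order series with pure R initially, C_S(τ) = k₁C_{R0}/(k₂−k₁)·(e^(−k₁τ) − e^(−k₂τ)).
e^(−k₁τ) = e^(−0.0786×2.16) = e^(−0.1698) = 0.8439; e^(−k₂τ) = e^(−2.570) = 0.07650.
C_S = 0.0786×2.67/(1.19−0.0786) × (0.8439−0.07650) = 0.1888×0.7673 = 0.1449 mol/L.

0.145 mol/L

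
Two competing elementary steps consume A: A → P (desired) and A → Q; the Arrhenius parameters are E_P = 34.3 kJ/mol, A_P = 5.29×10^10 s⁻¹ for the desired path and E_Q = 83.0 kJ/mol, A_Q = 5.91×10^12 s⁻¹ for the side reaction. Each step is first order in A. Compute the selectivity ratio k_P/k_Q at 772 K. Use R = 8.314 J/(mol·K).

17.7

Since both paths have the same order in A, the concentration cancels and S_{P/Q} = k_P/k_Q = (A_P/A_Q)·exp[(E_Q−E_P)/(RT)].
(E_Q−E_P)/(RT) = (83.0−34.3)×10³/(8.314×772) = 48700/6418 = 7.588.
k_P/k_Q = (5.29×10^10/5.91×10^12)·exp(7.588) = 0.008951 × 1973 = 17.7.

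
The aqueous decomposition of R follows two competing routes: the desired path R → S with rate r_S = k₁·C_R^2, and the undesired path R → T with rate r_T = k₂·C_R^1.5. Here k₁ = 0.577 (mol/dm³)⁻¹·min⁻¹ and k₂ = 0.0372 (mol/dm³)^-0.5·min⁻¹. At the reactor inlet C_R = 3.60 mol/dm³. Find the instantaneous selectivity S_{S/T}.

29.4

S_{S/T} = r_S/r_T = (k₁·C_R^2)/(k₂·C_R^1.5) = (k₁/k₂)·C_R^0.5.
= (0.577×3.600^2) / (0.0372×3.600^1.5) = 7.478/0.2541 = 29.4.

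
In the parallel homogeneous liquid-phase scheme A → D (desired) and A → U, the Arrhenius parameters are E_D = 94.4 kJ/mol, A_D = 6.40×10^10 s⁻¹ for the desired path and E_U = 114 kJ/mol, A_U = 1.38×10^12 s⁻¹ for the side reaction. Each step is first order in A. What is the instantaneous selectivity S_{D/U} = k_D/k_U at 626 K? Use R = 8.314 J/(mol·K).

2.00

Since both paths have the same order in A, the concentration cancels and S_{D/U} = k_D/k_U = (A_D/A_U)·exp[(E_U−E_D)/(RT)].
(E_U−E_D)/(RT) = (114−94.4)×10³/(8.314×626) = 19600/5205 = 3.766.
k_D/k_U = (6.40×10^10/1.38×10^12)·exp(3.766) = 0.04638 × 43.20 = 2.00.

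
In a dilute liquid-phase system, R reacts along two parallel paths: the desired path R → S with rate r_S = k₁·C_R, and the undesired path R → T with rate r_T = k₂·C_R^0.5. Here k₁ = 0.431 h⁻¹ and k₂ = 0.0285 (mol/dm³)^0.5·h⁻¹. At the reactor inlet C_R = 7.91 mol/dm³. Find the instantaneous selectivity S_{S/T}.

42.5

S_{S/T} = r_S/r_T = (k₁·C_R)/(k₂·C_R^0.5) = (k₁/k₂)·C_R^0.5.
= (0.431×7.910) / (0.0285×7.910^0.5) = 3.409/0.08016 = 42.5.
Since the desired path is higher order in R, keeping C_R high (PFR or concentrated feed) favours S.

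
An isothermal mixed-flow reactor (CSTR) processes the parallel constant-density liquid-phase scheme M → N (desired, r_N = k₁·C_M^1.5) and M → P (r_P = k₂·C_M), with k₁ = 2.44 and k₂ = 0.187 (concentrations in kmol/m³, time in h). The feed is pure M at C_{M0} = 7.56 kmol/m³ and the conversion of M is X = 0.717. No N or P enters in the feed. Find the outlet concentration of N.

Exit C_M = C_{M0}(1−X) = 7.56×0.283 = 2.139 kmol/m³.
A CSTR operates uniformly at the exit composition, giving r_N = 7.636 and r_P = 0.4001 (each k·C_M^n at C_M = 2.139).
Fraction of consumed M going to N: r_N/(r_N+r_P) = 0.9502.
C_N = 0.9502·C_{M0}·X = 0.9502×7.56×0.717 = 5.15 kmol/m³.

5.15 kmol/m³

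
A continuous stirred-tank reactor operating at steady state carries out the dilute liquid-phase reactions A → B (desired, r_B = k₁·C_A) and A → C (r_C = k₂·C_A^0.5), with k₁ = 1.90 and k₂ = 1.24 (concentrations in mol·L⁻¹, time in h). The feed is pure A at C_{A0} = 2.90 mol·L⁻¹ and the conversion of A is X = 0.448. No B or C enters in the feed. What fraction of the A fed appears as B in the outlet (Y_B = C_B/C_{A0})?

0.296

Exit C_A = C_{A0}(1−X) = 2.90×0.552 = 1.601 mol·L⁻¹.
Rates in a CSTR are evaluated at the outlet concentration: r_B = 1.90×1.601 = 3.042, r_C = 1.24×1.601^0.5 = 1.569.
Fraction of consumed A going to B: r_B/(r_B+r_C) = 0.6597.
C_B = 0.6597·C_{A0}·X = 0.6597×2.90×0.448 = 0.857 mol·L⁻¹; Y_B = C_B/C_{A0} = 0.296.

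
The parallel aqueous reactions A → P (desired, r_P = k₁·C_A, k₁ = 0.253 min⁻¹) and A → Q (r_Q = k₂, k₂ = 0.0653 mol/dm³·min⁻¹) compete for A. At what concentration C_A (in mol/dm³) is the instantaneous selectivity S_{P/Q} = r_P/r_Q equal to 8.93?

S_{P/Q} = (k₁/k₂)·C_A ⇒ C_A = S·k₂/k₁.
= 8.93×0.0653/0.253 = 2.30 mol/dm³.

2.30 mol/dm³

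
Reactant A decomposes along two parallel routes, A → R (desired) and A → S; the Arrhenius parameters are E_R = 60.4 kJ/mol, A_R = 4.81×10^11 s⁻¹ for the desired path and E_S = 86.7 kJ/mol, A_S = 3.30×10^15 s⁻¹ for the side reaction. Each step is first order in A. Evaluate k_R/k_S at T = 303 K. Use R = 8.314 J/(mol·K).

Since both paths have the same order in A, the concentration cancels and S_{R/S} = k_R/k_S = (A_R/A_S)·exp[(E_S−E_R)/(RT)].
(E_S−E_R)/(RT) = (86.7−60.4)×10³/(8.314×303) = 26300/2519 = 10.44.
k_R/k_S = (4.81×10^11/3.30×10^15)·exp(10.44) = 1.458×10^-4 × 34203 = 4.99.

4.99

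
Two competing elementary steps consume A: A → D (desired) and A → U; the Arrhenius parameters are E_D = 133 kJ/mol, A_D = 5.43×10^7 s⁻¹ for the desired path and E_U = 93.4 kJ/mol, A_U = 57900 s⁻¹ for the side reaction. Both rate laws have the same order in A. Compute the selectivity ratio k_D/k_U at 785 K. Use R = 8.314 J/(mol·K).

2.17

With equal orders, S_{D/U} = k_D/k_U = (A_D/A_U)·exp[(E_U−E_D)/(RT)].
(E_U−E_D)/(RT) = (93.4−133)×10³/(8.314×785) = -39600/6526 = -6.068.
k_D/k_U = (5.43×10^7/57900)·exp(-6.068) = 937.8 × 0.002317 = 2.17.
Since E_D > E_U, raising the temperature improves selectivity toward D.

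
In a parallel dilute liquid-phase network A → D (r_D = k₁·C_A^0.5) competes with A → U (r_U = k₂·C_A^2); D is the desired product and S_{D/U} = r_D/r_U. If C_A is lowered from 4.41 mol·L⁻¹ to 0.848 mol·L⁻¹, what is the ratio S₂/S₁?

11.9

S_{D/U} = (k₁/k₂)·C_A^-1.5, so S₂/S₁ = (C_{A,2}/C_{A,1})^-1.5.
= (0.848/4.41)^(-1.5) = (0.1923)^(-1.5) = 11.9.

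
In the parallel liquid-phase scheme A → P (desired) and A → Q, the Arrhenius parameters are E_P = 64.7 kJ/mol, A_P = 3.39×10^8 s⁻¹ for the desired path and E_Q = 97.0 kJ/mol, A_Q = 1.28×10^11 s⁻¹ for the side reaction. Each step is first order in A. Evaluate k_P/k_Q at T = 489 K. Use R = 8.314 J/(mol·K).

7.47

With equal orders, S_{P/Q} = k_P/k_Q = (A_P/A_Q)·exp[(E_Q−E_P)/(RT)].
(E_Q−E_P)/(RT) = (97.0−64.7)×10³/(8.314×489) = 32300/4066 = 7.945.
k_P/k_Q = (3.39×10^8/1.28×10^11)·exp(7.945) = 0.002648 × 2821 = 7.47.
Since E_P < E_Q, lowering the temperature improves selectivity toward P.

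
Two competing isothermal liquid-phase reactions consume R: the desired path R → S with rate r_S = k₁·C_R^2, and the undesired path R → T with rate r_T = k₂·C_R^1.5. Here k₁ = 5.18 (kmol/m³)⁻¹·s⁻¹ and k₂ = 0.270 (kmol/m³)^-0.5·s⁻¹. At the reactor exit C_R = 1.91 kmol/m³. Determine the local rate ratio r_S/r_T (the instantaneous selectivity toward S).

S_{S/T} = r_S/r_T = (k₁·C_R^2)/(k₂·C_R^1.5) = (k₁/k₂)·C_R^0.5.
= (5.18×1.910^2) / (0.270×1.910^1.5) = 18.90/0.7127 = 26.5.

26.5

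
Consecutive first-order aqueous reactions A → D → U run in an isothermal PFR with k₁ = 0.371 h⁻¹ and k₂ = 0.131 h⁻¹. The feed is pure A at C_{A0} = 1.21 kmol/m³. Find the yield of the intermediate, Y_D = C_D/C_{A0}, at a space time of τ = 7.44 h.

0.485

Solving the coupled first-order balances gives C_D(τ) = [k₁/(k₂−k₁)]·C_{A0}·(e^(−k₁τ) − e^(−k₂τ)).
e^(−k₁τ) = e^(−0.371×7.44) = e^(−2.760) = 0.06328; e^(−k₂τ) = e^(−0.9746) = 0.3773.
C_D = 0.371×1.21/(0.131−0.371) × (0.06328−0.3773) = (-1.870)×(-0.3141) = 0.5874 kmol/m³.
Y_D = C_D/C_{A0} = 0.5874/1.21 = 0.485.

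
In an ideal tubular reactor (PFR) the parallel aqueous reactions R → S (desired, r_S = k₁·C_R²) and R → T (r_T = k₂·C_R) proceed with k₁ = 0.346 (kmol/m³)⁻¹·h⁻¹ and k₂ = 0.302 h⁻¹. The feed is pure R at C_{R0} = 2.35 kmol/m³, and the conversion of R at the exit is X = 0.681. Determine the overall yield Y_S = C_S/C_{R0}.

0.426

C_R = C_{R0}(1−X) = 0.7496 kmol/m³.
Along a PFR/batch, dC_T/dC_R = −r_T/(r_S+r_T) = −k₂/(k₂+k₁·C_R).
Integrating from C_{R0} to C_R: C_T = (0.302/0.346)·ln[(0.302+0.346·2.35)/(0.302+0.346·0.750)] = 0.8728·ln(1.115/0.5614) = 0.5990 kmol/m³.
Then C_S = (C_{R0}−C_R) − C_T = 1.600 − 0.5990 = 1.001 kmol/m³.
Y_S = C_S/C_{R0} = 1.001/2.35 = 0.426.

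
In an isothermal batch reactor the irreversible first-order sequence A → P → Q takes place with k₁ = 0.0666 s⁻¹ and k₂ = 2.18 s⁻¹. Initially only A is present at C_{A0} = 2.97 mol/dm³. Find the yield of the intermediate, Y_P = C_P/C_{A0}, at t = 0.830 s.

0.0247

Solving the coupled first-order balances gives C_P(t) = [k₁/(k₂−k₁)]·C_{A0}·(e^(−k₁t) − e^(−k₂t)).
e^(−k₁t) = e^(−0.0666×0.830) = e^(−0.05528) = 0.9462; e^(−k₂t) = e^(−1.809) = 0.1638.
C_P = 0.0666×2.97/(2.18−0.0666) × (0.9462−0.1638) = 0.09359×0.7825 = 0.07323 mol/dm³.
Y_P = C_P/C_{A0} = 0.07323/2.97 = 0.0247.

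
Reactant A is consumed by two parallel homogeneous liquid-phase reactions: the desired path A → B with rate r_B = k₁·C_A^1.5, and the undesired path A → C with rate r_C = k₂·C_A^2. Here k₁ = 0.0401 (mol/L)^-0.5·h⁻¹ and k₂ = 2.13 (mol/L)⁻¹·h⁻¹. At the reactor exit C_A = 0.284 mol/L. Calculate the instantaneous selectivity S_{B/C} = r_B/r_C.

S_{B/C} = r_B/r_C = (k₁·C_A^1.5)/(k₂·C_A^2) = (k₁/k₂)·C_A^-0.5.
= (0.0401×0.2840^1.5) / (2.13×0.2840^2) = 0.006069/0.1718 = 0.0353.
The undesired path is higher order in A, so low C_A (CSTR or dilute feed) favours B.

0.0353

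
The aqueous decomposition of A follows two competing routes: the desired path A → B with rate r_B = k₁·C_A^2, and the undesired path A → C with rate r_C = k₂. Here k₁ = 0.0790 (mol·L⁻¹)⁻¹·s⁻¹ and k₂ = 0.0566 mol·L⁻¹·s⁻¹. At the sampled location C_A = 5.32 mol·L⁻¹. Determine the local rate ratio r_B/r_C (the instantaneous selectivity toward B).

S_{B/C} = r_B/r_C = (k₁·C_A^2)/(k₂) = (k₁/k₂)·C_A^2.
= (0.0790×5.320^2) / (0.0566) = 2.236/0.05660 = 39.5.
Since the desired path is higher order in A, keeping C_A high (PFR or concentrated feed) favours B.

39.5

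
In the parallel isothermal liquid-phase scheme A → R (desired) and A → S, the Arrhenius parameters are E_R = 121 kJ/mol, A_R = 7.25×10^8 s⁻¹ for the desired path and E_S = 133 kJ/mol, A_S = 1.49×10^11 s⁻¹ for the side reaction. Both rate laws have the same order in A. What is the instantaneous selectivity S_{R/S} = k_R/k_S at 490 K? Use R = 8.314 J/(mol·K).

Since both paths have the same order in A, the concentration cancels and S_{R/S} = k_R/k_S = (A_R/A_S)·exp[(E_S−E_R)/(RT)].
(E_S−E_R)/(RT) = (133−121)×10³/(8.314×490) = 12000/4074 = 2.946.
k_R/k_S = (7.25×10^8/1.49×10^11)·exp(2.946) = 0.004866 × 19.02 = 0.0926.

0.0926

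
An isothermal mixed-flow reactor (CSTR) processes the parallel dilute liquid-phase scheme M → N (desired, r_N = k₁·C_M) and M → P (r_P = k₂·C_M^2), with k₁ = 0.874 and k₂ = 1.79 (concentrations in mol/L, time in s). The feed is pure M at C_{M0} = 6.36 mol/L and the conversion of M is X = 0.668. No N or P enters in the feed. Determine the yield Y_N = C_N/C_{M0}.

0.125

Exit C_M = C_{M0}(1−X) = 6.36×0.332 = 2.112 mol/L.
In a CSTR the entire volume is at exit conditions, so r_N = 0.874×2.112 = 1.845 and r_P = 1.79×2.112^2 = 7.981.
Fraction of consumed M going to N: r_N/(r_N+r_P) = 0.1878.
C_N = 0.1878·C_{M0}·X = 0.1878×6.36×0.668 = 0.798 mol/L; Y_N = C_N/C_{M0} = 0.125.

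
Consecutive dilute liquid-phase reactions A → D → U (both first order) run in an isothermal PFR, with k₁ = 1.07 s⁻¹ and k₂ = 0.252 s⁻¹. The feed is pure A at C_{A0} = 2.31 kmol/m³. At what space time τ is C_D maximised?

1.77 s

Setting dC_D/dτ = 0 gives τ_opt = ln(k₂/k₁)/(k₂−k₁).
= ln(0.252/1.07)/(0.252−1.07) = ln(0.2355)/-0.8180 = -1.446/-0.8180 = 1.77 s.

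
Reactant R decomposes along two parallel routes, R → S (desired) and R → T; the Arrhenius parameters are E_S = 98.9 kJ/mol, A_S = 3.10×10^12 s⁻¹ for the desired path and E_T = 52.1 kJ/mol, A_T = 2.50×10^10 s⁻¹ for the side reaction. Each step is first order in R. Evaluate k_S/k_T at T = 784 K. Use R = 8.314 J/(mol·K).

With equal orders, S_{S/T} = k_S/k_T = (A_S/A_T)·exp[(E_T−E_S)/(RT)].
(E_T−E_S)/(RT) = (52.1−98.9)×10³/(8.314×784) = -46800/6518 = -7.180.
k_S/k_T = (3.10×10^12/2.50×10^10)·exp(-7.180) = 124.0 × 7.617×10^-4 = 0.0945.
Since E_S > E_T, raising the temperature improves selectivity toward S.

0.0945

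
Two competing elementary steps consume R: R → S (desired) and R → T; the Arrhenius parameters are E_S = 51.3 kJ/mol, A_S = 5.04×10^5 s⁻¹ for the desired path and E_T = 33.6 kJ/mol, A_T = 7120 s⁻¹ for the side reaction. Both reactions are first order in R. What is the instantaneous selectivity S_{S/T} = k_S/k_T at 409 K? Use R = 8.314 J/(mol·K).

With equal orders, S_{S/T} = k_S/k_T = (A_S/A_T)·exp[(E_T−E_S)/(RT)].
(E_T−E_S)/(RT) = (33.6−51.3)×10³/(8.314×409) = -17700/3400 = -5.205.
k_S/k_T = (5.04×10^5/7120)·exp(-5.205) = 70.79 × 0.005488 = 0.388.

0.388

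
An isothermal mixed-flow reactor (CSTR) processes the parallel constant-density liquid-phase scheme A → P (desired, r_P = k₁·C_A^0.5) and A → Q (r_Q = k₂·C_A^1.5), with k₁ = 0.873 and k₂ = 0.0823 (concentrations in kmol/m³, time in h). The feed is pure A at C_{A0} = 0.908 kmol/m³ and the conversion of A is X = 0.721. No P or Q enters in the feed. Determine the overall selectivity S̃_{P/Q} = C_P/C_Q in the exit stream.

41.9

Exit C_A = C_{A0}(1−X) = 0.908×0.279 = 0.2533 kmol/m³.
Rates in a CSTR are evaluated at the outlet concentration: r_P = 0.873×0.2533^0.5 = 0.4394, r_Q = 0.0823×0.2533^1.5 = 0.01049.
Overall selectivity = C_P/C_Q = r_Pτ/(r_Qτ) = r_P/r_Q = 41.9.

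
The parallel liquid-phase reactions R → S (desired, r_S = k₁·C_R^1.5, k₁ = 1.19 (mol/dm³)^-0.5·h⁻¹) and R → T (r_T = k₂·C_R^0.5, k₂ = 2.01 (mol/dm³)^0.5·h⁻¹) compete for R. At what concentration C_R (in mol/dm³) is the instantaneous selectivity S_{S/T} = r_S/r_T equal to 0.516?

S_{S/T} = (k₁/k₂)·C_R ⇒ C_R = S·k₂/k₁.
= 0.516×2.01/1.19 = 0.872 mol/dm³.

0.872 mol/dm³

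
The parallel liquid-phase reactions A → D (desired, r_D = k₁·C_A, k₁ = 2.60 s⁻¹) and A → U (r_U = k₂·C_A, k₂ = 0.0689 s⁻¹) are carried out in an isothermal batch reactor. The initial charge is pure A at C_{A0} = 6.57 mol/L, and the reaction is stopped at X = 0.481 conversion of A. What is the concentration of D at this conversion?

C_A = C_{A0}(1−X) = 3.410 mol/L.
Both paths are first order in A, so the instantaneous fraction to D is constant: dC_D/d(−C_A) = k₁/(k₁+k₂) = 0.9742.
C_D = 0.9742·(C_{A0}−C_A) = 0.9742×3.160 = 3.08 mol/L.

3.08 mol/L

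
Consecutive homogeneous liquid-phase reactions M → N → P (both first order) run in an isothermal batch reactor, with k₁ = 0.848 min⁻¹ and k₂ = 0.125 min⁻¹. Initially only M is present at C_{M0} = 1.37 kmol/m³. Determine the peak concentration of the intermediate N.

0.984 kmol/m³

Evaluating C_N at t_opt = ln(k₂/k₁)/(k₂−k₁) gives C_{N,max}/C_{M0} = (k₁/k₂)^[k₂/(k₂−k₁)].
= (0.848/0.125)^(0.125/(0.125−0.848)) = (6.784)^(-0.1729) = 0.7182.
C_{N,max} = 0.7182×1.37 = 0.984 kmol/m³.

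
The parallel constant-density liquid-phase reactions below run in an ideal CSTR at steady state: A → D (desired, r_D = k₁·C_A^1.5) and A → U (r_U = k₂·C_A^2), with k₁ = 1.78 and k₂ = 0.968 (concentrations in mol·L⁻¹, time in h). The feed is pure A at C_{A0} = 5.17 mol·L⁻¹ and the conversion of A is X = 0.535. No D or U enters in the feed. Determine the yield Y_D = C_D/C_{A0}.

0.290

Exit C_A = C_{A0}(1−X) = 5.17×0.465 = 2.404 mol·L⁻¹.
Rates in a CSTR are evaluated at the outlet concentration: r_D = 1.78×2.404^1.5 = 6.635, r_U = 0.968×2.404^2 = 5.595.
Fraction of consumed A going to D: r_D/(r_D+r_U) = 0.5425.
C_D = 0.5425·C_{A0}·X = 0.5425×5.17×0.535 = 1.50 mol·L⁻¹; Y_D = C_D/C_{A0} = 0.290.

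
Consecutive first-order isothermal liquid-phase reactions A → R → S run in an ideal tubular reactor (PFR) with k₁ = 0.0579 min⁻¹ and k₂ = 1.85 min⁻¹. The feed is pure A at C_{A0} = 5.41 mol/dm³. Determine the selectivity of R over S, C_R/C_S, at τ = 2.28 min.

For first-order series with pure A initially, C_R(τ) = k₁C_{A0}/(k₂−k₁)·(e^(−k₁τ) − e^(−k₂τ)).
e^(−k₁τ) = e^(−0.0579×2.28) = e^(−0.1320) = 0.8763; e^(−k₂τ) = e^(−4.218) = 0.01473.
C_R = 0.0579×5.41/(1.85−0.0579) × (0.8763−0.01473) = 0.1748×0.8616 = 0.1506 mol/dm³.
C_A = C_{A0}e^(−k₁τ) = 4.741 mol/dm³, so C_S = C_{A0}−C_A−C_R = 0.5185 mol/dm³; C_R/C_S = 0.290.

0.290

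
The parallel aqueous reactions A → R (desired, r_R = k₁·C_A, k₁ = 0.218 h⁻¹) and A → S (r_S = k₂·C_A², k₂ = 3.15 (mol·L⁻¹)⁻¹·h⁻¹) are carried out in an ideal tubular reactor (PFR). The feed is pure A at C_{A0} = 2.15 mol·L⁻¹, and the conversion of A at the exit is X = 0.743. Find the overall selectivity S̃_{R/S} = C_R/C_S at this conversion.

C_A = C_{A0}(1−X) = 0.5525 mol·L⁻¹.
Along a PFR/batch, dC_R/dC_A = −r_R/(r_R+r_S) = −k₁/(k₁+k₂·C_A).
Integrating from C_{A0} to C_A: C_R = (0.218/3.15)·ln[(0.218+3.15·2.15)/(0.218+3.15·0.553)] = 0.06921·ln(6.990/1.959) = 0.08806 mol·L⁻¹.
C_S = (C_{A0}−C_A)−C_R = 1.509 mol·L⁻¹; S̃_{R/S} = 0.08806/1.509 = 0.0583.

0.0583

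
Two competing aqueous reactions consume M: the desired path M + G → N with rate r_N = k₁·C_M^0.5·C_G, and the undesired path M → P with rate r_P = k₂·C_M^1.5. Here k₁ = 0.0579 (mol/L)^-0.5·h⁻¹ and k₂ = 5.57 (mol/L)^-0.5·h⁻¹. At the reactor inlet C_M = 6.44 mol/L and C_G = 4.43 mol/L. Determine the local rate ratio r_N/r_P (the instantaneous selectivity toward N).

S_{N/P} = r_N/r_P = (k₁·C_M^0.5·C_G)/(k₂·C_M^1.5) = (k₁/k₂)·C_M⁻¹·C_G.
= (0.0579×6.440^0.5×4.430) / (5.57×6.440^1.5) = 0.6509/91.03 = 0.00715.

0.00715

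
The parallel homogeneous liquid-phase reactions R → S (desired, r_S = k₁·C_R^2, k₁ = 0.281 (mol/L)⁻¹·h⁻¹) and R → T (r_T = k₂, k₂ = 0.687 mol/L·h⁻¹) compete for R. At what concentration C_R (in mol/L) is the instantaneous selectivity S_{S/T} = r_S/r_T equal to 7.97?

S_{S/T} = (k₁/k₂)·C_R^2 ⇒ C_R = (S·k₂/k₁)^(0.5).
= (7.97×0.687/0.281)^(0.5) = (19.49)^(0.5) = 4.41 mol/L.

4.41 mol/L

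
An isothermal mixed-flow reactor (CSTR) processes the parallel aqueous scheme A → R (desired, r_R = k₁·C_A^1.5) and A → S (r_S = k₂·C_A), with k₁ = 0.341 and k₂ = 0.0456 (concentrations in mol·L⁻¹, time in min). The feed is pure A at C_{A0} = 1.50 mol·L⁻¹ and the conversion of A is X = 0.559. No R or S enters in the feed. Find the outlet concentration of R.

Exit C_A = C_{A0}(1−X) = 1.50×0.441 = 0.6615 mol·L⁻¹.
A CSTR operates uniformly at the exit composition, giving r_R = 0.1835 and r_S = 0.03016 (each k·C_A^n at C_A = 0.6615).
Fraction of consumed A going to R: r_R/(r_R+r_S) = 0.8588.
C_R = 0.8588·C_{A0}·X = 0.8588×1.50×0.559 = 0.720 mol·L⁻¹.

0.720 mol·L⁻¹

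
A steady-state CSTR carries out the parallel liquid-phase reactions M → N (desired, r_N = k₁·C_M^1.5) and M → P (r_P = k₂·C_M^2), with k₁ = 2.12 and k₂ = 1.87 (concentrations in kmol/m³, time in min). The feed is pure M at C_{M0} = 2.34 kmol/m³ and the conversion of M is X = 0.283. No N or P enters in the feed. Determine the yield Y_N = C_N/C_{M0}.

0.132

Exit C_M = C_{M0}(1−X) = 2.34×0.717 = 1.678 kmol/m³.
In a CSTR the entire volume is at exit conditions, so r_N = 2.12×1.678^1.5 = 4.607 and r_P = 1.87×1.678^2 = 5.264.
Fraction of consumed M going to N: r_N/(r_N+r_P) = 0.4667.
C_N = 0.4667·C_{M0}·X = 0.4667×2.34×0.283 = 0.309 kmol/m³; Y_N = C_N/C_{M0} = 0.132.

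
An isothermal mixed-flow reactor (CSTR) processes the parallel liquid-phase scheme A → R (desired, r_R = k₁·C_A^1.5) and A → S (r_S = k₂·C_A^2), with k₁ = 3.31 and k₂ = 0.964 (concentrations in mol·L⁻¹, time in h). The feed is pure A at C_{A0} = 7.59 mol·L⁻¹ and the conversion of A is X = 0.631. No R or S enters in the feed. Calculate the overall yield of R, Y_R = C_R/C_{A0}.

0.424

Exit C_A = C_{A0}(1−X) = 7.59×0.369 = 2.801 mol·L⁻¹.
In a CSTR the entire volume is at exit conditions, so r_R = 3.31×2.801^1.5 = 15.51 and r_S = 0.964×2.801^2 = 7.562.
Fraction of consumed A going to R: r_R/(r_R+r_S) = 0.6723.
C_R = 0.6723·C_{A0}·X = 0.6723×7.59×0.631 = 3.22 mol·L⁻¹; Y_R = C_R/C_{A0} = 0.424.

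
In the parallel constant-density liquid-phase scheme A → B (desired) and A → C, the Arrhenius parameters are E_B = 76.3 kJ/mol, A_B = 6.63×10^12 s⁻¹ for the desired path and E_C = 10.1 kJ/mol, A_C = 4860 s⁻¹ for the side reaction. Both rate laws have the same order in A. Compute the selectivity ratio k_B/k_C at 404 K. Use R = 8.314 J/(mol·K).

With equal orders, S_{B/C} = k_B/k_C = (A_B/A_C)·exp[(E_C−E_B)/(RT)].
(E_C−E_B)/(RT) = (10.1−76.3)×10³/(8.314×404) = -66200/3359 = -19.71.
k_B/k_C = (6.63×10^12/4860)·exp(-19.71) = 1.364×10^9 × 2.757×10^-9 = 3.76.

3.76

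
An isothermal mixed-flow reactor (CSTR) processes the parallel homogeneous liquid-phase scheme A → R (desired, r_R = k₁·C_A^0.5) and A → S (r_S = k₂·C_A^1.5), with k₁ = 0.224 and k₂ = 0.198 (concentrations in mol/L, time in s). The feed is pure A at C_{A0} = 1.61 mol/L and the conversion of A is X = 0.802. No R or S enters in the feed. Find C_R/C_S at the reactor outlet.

Exit C_A = C_{A0}(1−X) = 1.61×0.198 = 0.3188 mol/L.
A CSTR operates uniformly at the exit composition, giving r_R = 0.1265 and r_S = 0.03564 (each k·C_A^n at C_A = 0.3188).
Overall selectivity = C_R/C_S = r_Rτ/(r_Sτ) = r_R/r_S = 3.55.

3.55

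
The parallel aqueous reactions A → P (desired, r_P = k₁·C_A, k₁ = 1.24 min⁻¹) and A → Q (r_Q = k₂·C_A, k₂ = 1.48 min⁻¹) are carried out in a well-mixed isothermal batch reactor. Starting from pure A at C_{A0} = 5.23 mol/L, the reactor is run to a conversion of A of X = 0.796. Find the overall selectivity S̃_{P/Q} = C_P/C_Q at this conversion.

C_A = C_{A0}(1−X) = 1.067 mol/L.
Both paths are first order in A, so the instantaneous fraction to P is constant: dC_P/d(−C_A) = k₁/(k₁+k₂) = 0.4559.
C_P = 0.4559·(C_{A0}−C_A) = 0.4559×4.163 = 1.90 mol/L.
C_Q = (C_{A0}−C_A)−C_P = 2.265 mol/L; S̃_{P/Q} = 1.898/2.265 = 0.838.

0.838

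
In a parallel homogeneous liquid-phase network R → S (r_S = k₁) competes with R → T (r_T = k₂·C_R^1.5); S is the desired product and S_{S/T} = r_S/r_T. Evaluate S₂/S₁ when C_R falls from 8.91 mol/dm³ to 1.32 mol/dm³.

17.5

S_{S/T} = (k₁/k₂)·C_R^-1.5, so S₂/S₁ = (C_{R,2}/C_{R,1})^-1.5.
= (1.32/8.91)^(-1.5) = (0.1481)^(-1.5) = 17.5.
Selectivity toward S rises as C_R falls — low-concentration operation is favoured.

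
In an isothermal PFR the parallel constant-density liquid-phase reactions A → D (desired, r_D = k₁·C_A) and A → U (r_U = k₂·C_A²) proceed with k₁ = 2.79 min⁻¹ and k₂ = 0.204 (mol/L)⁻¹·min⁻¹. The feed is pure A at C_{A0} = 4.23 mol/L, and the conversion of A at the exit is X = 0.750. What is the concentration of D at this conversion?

C_A = C_{A0}(1−X) = 1.058 mol/L.
Along a PFR/batch, dC_D/dC_A = −r_D/(r_D+r_U) = −k₁/(k₁+k₂·C_A).
Integrating from C_{A0} to C_A: C_D = (2.79/0.204)·ln[(2.79+0.204·4.23)/(2.79+0.204·1.06)] = 13.68·ln(3.653/3.006) = 2.667 mol/L.

2.67 mol/L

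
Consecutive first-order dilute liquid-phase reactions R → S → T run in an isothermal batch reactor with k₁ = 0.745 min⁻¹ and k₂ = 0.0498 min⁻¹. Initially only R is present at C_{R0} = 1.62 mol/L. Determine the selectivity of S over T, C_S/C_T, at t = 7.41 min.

2.84

The intermediate concentration in a first-order A→B→C sequence is C_S = k₁C_{R0}(e^(−k₁t) − e^(−k₂t))/(k₂−k₁).
e^(−k₁t) = e^(−0.745×7.41) = e^(−5.520) = 0.004004; e^(−k₂t) = e^(−0.3690) = 0.6914.
C_S = 0.745×1.62/(0.0498−0.745) × (0.004004−0.6914) = (-1.736)×(-0.6874) = 1.193 mol/L.
C_R = C_{R0}e^(−k₁t) = 0.006487 mol/L, so C_T = C_{R0}−C_R−C_S = 0.4201 mol/L; C_S/C_T = 2.84.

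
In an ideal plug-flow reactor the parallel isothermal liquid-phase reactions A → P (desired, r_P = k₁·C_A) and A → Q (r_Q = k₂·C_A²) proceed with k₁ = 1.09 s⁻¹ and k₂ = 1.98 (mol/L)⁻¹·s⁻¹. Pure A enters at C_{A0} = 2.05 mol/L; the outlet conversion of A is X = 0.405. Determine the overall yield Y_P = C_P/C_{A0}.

0.103

C_A = C_{A0}(1−X) = 1.220 mol/L.
Along a PFR/batch, dC_P/dC_A = −r_P/(r_P+r_Q) = −k₁/(k₁+k₂·C_A).
Integrating from C_{A0} to C_A: C_P = (1.09/1.98)·ln[(1.09+1.98·2.05)/(1.09+1.98·1.22)] = 0.5505·ln(5.149/3.505) = 0.2117 mol/L.
Y_P = C_P/C_{A0} = 0.2117/2.05 = 0.103.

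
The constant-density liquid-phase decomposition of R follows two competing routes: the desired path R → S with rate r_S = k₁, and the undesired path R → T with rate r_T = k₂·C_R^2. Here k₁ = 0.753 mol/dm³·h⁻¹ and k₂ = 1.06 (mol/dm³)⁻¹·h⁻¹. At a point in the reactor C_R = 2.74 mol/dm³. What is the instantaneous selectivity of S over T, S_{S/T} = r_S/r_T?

S_{S/T} = r_S/r_T = (k₁)/(k₂·C_R^2) = (k₁/k₂)·C_R^-2.
= (0.753) / (1.06×2.740^2) = 0.7530/7.958 = 0.0946.
The undesired path is higher order in R, so low C_R (CSTR or dilute feed) favours S.

0.0946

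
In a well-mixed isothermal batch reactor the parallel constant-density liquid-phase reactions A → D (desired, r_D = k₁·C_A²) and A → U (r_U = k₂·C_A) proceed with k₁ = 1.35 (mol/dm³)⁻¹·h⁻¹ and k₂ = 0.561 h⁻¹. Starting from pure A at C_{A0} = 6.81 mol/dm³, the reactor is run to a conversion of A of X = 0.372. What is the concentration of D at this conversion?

C_A = C_{A0}(1−X) = 4.277 mol/dm³.
Along a PFR/batch, dC_U/dC_A = −r_U/(r_D+r_U) = −k₂/(k₂+k₁·C_A).
Integrating from C_{A0} to C_A: C_U = (0.561/1.35)·ln[(0.561+1.35·6.81)/(0.561+1.35·4.28)] = 0.4156·ln(9.755/6.335) = 0.1794 mol/dm³.
Then C_D = (C_{A0}−C_A) − C_U = 2.533 − 0.1794 = 2.354 mol/dm³.

2.35 mol/dm³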